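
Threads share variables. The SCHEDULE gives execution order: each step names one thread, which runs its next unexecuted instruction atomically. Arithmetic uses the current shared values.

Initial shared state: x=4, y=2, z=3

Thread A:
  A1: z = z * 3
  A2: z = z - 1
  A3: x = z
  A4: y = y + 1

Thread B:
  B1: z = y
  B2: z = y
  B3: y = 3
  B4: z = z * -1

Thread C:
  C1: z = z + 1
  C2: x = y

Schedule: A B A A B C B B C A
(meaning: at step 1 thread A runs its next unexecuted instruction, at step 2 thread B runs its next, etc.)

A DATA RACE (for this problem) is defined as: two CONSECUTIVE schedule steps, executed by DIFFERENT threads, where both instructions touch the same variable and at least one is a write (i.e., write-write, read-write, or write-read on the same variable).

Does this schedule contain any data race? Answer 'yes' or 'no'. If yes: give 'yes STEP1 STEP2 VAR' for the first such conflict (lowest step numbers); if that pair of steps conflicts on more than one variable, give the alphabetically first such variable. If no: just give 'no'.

Steps 1,2: A(z = z * 3) vs B(z = y). RACE on z (W-W).
Steps 2,3: B(z = y) vs A(z = z - 1). RACE on z (W-W).
Steps 3,4: same thread (A). No race.
Steps 4,5: A(x = z) vs B(z = y). RACE on z (R-W).
Steps 5,6: B(z = y) vs C(z = z + 1). RACE on z (W-W).
Steps 6,7: C(r=z,w=z) vs B(r=-,w=y). No conflict.
Steps 7,8: same thread (B). No race.
Steps 8,9: B(r=z,w=z) vs C(r=y,w=x). No conflict.
Steps 9,10: C(x = y) vs A(y = y + 1). RACE on y (R-W).
First conflict at steps 1,2.

Answer: yes 1 2 z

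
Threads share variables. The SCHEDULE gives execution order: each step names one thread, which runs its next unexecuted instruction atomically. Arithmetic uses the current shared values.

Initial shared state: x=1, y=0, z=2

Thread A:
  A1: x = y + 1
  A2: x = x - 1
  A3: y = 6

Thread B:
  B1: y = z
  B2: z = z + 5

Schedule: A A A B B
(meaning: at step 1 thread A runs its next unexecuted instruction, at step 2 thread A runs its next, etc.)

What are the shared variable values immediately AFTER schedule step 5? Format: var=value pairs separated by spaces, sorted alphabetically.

Answer: x=0 y=2 z=7

Derivation:
Step 1: thread A executes A1 (x = y + 1). Shared: x=1 y=0 z=2. PCs: A@1 B@0
Step 2: thread A executes A2 (x = x - 1). Shared: x=0 y=0 z=2. PCs: A@2 B@0
Step 3: thread A executes A3 (y = 6). Shared: x=0 y=6 z=2. PCs: A@3 B@0
Step 4: thread B executes B1 (y = z). Shared: x=0 y=2 z=2. PCs: A@3 B@1
Step 5: thread B executes B2 (z = z + 5). Shared: x=0 y=2 z=7. PCs: A@3 B@2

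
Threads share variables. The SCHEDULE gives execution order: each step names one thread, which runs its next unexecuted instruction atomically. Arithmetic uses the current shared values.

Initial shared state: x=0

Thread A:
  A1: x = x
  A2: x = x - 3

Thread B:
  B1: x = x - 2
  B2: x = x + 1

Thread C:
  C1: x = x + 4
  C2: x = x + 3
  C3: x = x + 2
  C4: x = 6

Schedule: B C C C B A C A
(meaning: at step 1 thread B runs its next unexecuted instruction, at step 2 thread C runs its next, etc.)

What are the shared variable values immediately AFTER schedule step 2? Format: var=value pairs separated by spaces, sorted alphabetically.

Answer: x=2

Derivation:
Step 1: thread B executes B1 (x = x - 2). Shared: x=-2. PCs: A@0 B@1 C@0
Step 2: thread C executes C1 (x = x + 4). Shared: x=2. PCs: A@0 B@1 C@1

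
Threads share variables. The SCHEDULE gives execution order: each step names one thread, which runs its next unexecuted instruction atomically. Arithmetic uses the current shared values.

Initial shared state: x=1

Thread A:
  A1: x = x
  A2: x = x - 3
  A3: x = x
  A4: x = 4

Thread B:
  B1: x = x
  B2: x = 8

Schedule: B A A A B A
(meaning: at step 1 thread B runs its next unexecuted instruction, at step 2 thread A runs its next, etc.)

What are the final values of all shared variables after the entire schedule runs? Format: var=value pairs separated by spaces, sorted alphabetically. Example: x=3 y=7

Answer: x=4

Derivation:
Step 1: thread B executes B1 (x = x). Shared: x=1. PCs: A@0 B@1
Step 2: thread A executes A1 (x = x). Shared: x=1. PCs: A@1 B@1
Step 3: thread A executes A2 (x = x - 3). Shared: x=-2. PCs: A@2 B@1
Step 4: thread A executes A3 (x = x). Shared: x=-2. PCs: A@3 B@1
Step 5: thread B executes B2 (x = 8). Shared: x=8. PCs: A@3 B@2
Step 6: thread A executes A4 (x = 4). Shared: x=4. PCs: A@4 B@2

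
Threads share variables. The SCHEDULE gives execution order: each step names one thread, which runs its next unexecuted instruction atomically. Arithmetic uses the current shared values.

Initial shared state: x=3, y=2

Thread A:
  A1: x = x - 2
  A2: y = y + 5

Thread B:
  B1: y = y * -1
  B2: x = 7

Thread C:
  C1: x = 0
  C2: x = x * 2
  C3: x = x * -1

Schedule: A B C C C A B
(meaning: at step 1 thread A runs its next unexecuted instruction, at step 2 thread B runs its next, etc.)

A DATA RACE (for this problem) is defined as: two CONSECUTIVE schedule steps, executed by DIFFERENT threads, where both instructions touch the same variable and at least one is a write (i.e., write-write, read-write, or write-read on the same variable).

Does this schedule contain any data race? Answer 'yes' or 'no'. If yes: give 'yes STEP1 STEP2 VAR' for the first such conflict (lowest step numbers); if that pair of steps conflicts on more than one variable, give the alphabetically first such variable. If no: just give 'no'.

Answer: no

Derivation:
Steps 1,2: A(r=x,w=x) vs B(r=y,w=y). No conflict.
Steps 2,3: B(r=y,w=y) vs C(r=-,w=x). No conflict.
Steps 3,4: same thread (C). No race.
Steps 4,5: same thread (C). No race.
Steps 5,6: C(r=x,w=x) vs A(r=y,w=y). No conflict.
Steps 6,7: A(r=y,w=y) vs B(r=-,w=x). No conflict.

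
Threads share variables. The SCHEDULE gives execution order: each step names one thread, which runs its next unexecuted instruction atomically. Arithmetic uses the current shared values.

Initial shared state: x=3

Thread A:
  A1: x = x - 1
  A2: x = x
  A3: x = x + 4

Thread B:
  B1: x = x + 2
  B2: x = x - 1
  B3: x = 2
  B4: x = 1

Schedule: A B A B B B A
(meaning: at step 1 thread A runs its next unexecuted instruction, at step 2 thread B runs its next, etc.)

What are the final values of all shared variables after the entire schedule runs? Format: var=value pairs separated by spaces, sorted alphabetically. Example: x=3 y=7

Step 1: thread A executes A1 (x = x - 1). Shared: x=2. PCs: A@1 B@0
Step 2: thread B executes B1 (x = x + 2). Shared: x=4. PCs: A@1 B@1
Step 3: thread A executes A2 (x = x). Shared: x=4. PCs: A@2 B@1
Step 4: thread B executes B2 (x = x - 1). Shared: x=3. PCs: A@2 B@2
Step 5: thread B executes B3 (x = 2). Shared: x=2. PCs: A@2 B@3
Step 6: thread B executes B4 (x = 1). Shared: x=1. PCs: A@2 B@4
Step 7: thread A executes A3 (x = x + 4). Shared: x=5. PCs: A@3 B@4

Answer: x=5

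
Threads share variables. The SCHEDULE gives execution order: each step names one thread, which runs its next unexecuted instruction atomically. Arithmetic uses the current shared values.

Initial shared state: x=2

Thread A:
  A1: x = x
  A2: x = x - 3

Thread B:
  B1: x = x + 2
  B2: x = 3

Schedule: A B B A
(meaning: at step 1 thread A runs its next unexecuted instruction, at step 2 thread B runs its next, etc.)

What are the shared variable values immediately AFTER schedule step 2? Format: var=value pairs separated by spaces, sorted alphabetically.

Answer: x=4

Derivation:
Step 1: thread A executes A1 (x = x). Shared: x=2. PCs: A@1 B@0
Step 2: thread B executes B1 (x = x + 2). Shared: x=4. PCs: A@1 B@1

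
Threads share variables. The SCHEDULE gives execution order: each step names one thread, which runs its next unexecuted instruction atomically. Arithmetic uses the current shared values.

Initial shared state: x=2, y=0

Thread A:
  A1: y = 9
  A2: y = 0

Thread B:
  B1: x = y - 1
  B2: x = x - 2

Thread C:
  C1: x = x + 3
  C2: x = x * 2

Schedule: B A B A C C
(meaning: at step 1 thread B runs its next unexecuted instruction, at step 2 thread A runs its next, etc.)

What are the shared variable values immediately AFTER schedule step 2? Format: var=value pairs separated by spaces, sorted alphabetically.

Answer: x=-1 y=9

Derivation:
Step 1: thread B executes B1 (x = y - 1). Shared: x=-1 y=0. PCs: A@0 B@1 C@0
Step 2: thread A executes A1 (y = 9). Shared: x=-1 y=9. PCs: A@1 B@1 C@0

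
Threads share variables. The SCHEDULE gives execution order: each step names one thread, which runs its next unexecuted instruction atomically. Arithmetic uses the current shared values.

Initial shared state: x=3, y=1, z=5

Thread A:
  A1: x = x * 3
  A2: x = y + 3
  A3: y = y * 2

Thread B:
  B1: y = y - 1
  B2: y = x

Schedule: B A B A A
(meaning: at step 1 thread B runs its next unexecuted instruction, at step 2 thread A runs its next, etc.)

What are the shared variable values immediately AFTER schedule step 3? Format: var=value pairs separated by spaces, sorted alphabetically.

Step 1: thread B executes B1 (y = y - 1). Shared: x=3 y=0 z=5. PCs: A@0 B@1
Step 2: thread A executes A1 (x = x * 3). Shared: x=9 y=0 z=5. PCs: A@1 B@1
Step 3: thread B executes B2 (y = x). Shared: x=9 y=9 z=5. PCs: A@1 B@2

Answer: x=9 y=9 z=5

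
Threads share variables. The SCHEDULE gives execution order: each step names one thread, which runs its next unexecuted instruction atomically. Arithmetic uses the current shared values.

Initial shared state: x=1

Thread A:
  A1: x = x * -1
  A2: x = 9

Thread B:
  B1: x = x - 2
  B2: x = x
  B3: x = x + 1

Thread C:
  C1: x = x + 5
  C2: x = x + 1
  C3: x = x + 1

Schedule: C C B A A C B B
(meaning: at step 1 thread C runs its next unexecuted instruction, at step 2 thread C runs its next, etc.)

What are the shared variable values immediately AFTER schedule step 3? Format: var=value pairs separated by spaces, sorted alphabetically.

Answer: x=5

Derivation:
Step 1: thread C executes C1 (x = x + 5). Shared: x=6. PCs: A@0 B@0 C@1
Step 2: thread C executes C2 (x = x + 1). Shared: x=7. PCs: A@0 B@0 C@2
Step 3: thread B executes B1 (x = x - 2). Shared: x=5. PCs: A@0 B@1 C@2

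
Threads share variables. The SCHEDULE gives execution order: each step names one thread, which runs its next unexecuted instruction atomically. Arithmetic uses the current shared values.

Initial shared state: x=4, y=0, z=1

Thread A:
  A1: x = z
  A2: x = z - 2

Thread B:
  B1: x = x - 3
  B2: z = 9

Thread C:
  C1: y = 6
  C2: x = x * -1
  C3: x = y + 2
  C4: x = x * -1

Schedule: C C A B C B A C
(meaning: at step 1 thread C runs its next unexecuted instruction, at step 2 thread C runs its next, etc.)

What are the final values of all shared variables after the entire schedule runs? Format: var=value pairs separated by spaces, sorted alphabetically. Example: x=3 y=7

Step 1: thread C executes C1 (y = 6). Shared: x=4 y=6 z=1. PCs: A@0 B@0 C@1
Step 2: thread C executes C2 (x = x * -1). Shared: x=-4 y=6 z=1. PCs: A@0 B@0 C@2
Step 3: thread A executes A1 (x = z). Shared: x=1 y=6 z=1. PCs: A@1 B@0 C@2
Step 4: thread B executes B1 (x = x - 3). Shared: x=-2 y=6 z=1. PCs: A@1 B@1 C@2
Step 5: thread C executes C3 (x = y + 2). Shared: x=8 y=6 z=1. PCs: A@1 B@1 C@3
Step 6: thread B executes B2 (z = 9). Shared: x=8 y=6 z=9. PCs: A@1 B@2 C@3
Step 7: thread A executes A2 (x = z - 2). Shared: x=7 y=6 z=9. PCs: A@2 B@2 C@3
Step 8: thread C executes C4 (x = x * -1). Shared: x=-7 y=6 z=9. PCs: A@2 B@2 C@4

Answer: x=-7 y=6 z=9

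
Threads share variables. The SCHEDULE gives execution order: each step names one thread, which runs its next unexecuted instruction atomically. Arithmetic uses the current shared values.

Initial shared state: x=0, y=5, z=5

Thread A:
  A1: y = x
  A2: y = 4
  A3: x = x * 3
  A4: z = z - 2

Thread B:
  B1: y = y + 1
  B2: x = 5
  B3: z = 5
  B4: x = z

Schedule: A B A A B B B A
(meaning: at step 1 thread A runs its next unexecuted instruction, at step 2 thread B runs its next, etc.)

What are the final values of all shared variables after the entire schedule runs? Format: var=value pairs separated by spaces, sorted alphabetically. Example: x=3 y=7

Answer: x=5 y=4 z=3

Derivation:
Step 1: thread A executes A1 (y = x). Shared: x=0 y=0 z=5. PCs: A@1 B@0
Step 2: thread B executes B1 (y = y + 1). Shared: x=0 y=1 z=5. PCs: A@1 B@1
Step 3: thread A executes A2 (y = 4). Shared: x=0 y=4 z=5. PCs: A@2 B@1
Step 4: thread A executes A3 (x = x * 3). Shared: x=0 y=4 z=5. PCs: A@3 B@1
Step 5: thread B executes B2 (x = 5). Shared: x=5 y=4 z=5. PCs: A@3 B@2
Step 6: thread B executes B3 (z = 5). Shared: x=5 y=4 z=5. PCs: A@3 B@3
Step 7: thread B executes B4 (x = z). Shared: x=5 y=4 z=5. PCs: A@3 B@4
Step 8: thread A executes A4 (z = z - 2). Shared: x=5 y=4 z=3. PCs: A@4 B@4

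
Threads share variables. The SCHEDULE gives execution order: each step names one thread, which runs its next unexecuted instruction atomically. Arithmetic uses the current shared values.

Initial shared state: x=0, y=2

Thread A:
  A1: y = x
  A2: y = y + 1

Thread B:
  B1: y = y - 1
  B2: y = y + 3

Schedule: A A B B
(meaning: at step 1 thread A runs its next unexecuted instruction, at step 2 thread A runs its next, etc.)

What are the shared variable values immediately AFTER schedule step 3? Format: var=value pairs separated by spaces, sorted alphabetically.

Step 1: thread A executes A1 (y = x). Shared: x=0 y=0. PCs: A@1 B@0
Step 2: thread A executes A2 (y = y + 1). Shared: x=0 y=1. PCs: A@2 B@0
Step 3: thread B executes B1 (y = y - 1). Shared: x=0 y=0. PCs: A@2 B@1

Answer: x=0 y=0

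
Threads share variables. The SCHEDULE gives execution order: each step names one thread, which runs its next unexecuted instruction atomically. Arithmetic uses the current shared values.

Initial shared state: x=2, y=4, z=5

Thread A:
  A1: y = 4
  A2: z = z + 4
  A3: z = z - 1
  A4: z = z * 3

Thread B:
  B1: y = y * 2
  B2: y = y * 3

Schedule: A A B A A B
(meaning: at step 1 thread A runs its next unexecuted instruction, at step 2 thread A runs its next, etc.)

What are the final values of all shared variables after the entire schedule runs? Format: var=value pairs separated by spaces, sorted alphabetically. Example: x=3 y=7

Answer: x=2 y=24 z=24

Derivation:
Step 1: thread A executes A1 (y = 4). Shared: x=2 y=4 z=5. PCs: A@1 B@0
Step 2: thread A executes A2 (z = z + 4). Shared: x=2 y=4 z=9. PCs: A@2 B@0
Step 3: thread B executes B1 (y = y * 2). Shared: x=2 y=8 z=9. PCs: A@2 B@1
Step 4: thread A executes A3 (z = z - 1). Shared: x=2 y=8 z=8. PCs: A@3 B@1
Step 5: thread A executes A4 (z = z * 3). Shared: x=2 y=8 z=24. PCs: A@4 B@1
Step 6: thread B executes B2 (y = y * 3). Shared: x=2 y=24 z=24. PCs: A@4 B@2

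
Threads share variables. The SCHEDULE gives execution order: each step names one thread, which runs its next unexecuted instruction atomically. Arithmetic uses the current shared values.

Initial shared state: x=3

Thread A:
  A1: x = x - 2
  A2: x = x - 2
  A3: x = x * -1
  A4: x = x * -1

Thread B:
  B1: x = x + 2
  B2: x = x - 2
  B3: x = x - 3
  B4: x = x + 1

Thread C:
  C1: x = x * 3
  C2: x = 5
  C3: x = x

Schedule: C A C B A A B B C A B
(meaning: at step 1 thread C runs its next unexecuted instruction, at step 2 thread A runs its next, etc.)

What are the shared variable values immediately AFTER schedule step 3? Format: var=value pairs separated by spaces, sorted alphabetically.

Step 1: thread C executes C1 (x = x * 3). Shared: x=9. PCs: A@0 B@0 C@1
Step 2: thread A executes A1 (x = x - 2). Shared: x=7. PCs: A@1 B@0 C@1
Step 3: thread C executes C2 (x = 5). Shared: x=5. PCs: A@1 B@0 C@2

Answer: x=5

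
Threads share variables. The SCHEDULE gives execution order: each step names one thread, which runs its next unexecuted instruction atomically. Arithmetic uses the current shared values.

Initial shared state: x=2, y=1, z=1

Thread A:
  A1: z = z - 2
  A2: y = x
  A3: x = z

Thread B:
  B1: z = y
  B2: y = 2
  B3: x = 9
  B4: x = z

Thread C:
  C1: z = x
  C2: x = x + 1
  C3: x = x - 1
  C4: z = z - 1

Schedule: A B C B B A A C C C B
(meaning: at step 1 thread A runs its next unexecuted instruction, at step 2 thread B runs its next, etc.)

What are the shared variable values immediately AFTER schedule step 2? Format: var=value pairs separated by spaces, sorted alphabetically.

Step 1: thread A executes A1 (z = z - 2). Shared: x=2 y=1 z=-1. PCs: A@1 B@0 C@0
Step 2: thread B executes B1 (z = y). Shared: x=2 y=1 z=1. PCs: A@1 B@1 C@0

Answer: x=2 y=1 z=1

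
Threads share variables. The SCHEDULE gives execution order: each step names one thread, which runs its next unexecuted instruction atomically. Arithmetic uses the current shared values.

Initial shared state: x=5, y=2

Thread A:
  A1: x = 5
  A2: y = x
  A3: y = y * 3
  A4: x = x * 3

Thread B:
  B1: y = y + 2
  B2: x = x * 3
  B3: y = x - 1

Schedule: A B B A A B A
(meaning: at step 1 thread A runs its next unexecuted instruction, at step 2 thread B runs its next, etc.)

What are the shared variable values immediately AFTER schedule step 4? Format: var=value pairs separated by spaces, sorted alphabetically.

Step 1: thread A executes A1 (x = 5). Shared: x=5 y=2. PCs: A@1 B@0
Step 2: thread B executes B1 (y = y + 2). Shared: x=5 y=4. PCs: A@1 B@1
Step 3: thread B executes B2 (x = x * 3). Shared: x=15 y=4. PCs: A@1 B@2
Step 4: thread A executes A2 (y = x). Shared: x=15 y=15. PCs: A@2 B@2

Answer: x=15 y=15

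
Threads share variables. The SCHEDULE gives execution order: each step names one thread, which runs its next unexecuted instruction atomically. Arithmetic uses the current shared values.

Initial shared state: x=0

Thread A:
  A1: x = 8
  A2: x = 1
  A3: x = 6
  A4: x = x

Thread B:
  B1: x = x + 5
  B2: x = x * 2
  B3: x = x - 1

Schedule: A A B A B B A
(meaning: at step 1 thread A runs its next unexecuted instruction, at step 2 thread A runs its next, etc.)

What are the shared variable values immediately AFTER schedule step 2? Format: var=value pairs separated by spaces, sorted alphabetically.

Step 1: thread A executes A1 (x = 8). Shared: x=8. PCs: A@1 B@0
Step 2: thread A executes A2 (x = 1). Shared: x=1. PCs: A@2 B@0

Answer: x=1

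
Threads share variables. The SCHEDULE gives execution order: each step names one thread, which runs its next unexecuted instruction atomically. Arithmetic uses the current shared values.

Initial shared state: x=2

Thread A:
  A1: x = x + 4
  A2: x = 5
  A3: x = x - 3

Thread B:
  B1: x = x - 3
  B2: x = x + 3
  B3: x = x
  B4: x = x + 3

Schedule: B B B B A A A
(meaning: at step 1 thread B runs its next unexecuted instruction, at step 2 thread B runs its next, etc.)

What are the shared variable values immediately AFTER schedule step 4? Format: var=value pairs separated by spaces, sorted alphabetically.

Answer: x=5

Derivation:
Step 1: thread B executes B1 (x = x - 3). Shared: x=-1. PCs: A@0 B@1
Step 2: thread B executes B2 (x = x + 3). Shared: x=2. PCs: A@0 B@2
Step 3: thread B executes B3 (x = x). Shared: x=2. PCs: A@0 B@3
Step 4: thread B executes B4 (x = x + 3). Shared: x=5. PCs: A@0 B@4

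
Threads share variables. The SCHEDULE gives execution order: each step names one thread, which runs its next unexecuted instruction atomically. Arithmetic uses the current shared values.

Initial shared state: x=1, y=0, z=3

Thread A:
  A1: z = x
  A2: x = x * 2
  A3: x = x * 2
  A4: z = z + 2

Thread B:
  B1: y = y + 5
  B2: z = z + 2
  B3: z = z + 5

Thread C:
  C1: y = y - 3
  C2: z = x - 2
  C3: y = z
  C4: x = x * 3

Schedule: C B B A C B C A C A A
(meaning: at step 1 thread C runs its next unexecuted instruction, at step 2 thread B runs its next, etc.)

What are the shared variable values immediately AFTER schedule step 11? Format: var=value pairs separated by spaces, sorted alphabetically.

Answer: x=12 y=4 z=6

Derivation:
Step 1: thread C executes C1 (y = y - 3). Shared: x=1 y=-3 z=3. PCs: A@0 B@0 C@1
Step 2: thread B executes B1 (y = y + 5). Shared: x=1 y=2 z=3. PCs: A@0 B@1 C@1
Step 3: thread B executes B2 (z = z + 2). Shared: x=1 y=2 z=5. PCs: A@0 B@2 C@1
Step 4: thread A executes A1 (z = x). Shared: x=1 y=2 z=1. PCs: A@1 B@2 C@1
Step 5: thread C executes C2 (z = x - 2). Shared: x=1 y=2 z=-1. PCs: A@1 B@2 C@2
Step 6: thread B executes B3 (z = z + 5). Shared: x=1 y=2 z=4. PCs: A@1 B@3 C@2
Step 7: thread C executes C3 (y = z). Shared: x=1 y=4 z=4. PCs: A@1 B@3 C@3
Step 8: thread A executes A2 (x = x * 2). Shared: x=2 y=4 z=4. PCs: A@2 B@3 C@3
Step 9: thread C executes C4 (x = x * 3). Shared: x=6 y=4 z=4. PCs: A@2 B@3 C@4
Step 10: thread A executes A3 (x = x * 2). Shared: x=12 y=4 z=4. PCs: A@3 B@3 C@4
Step 11: thread A executes A4 (z = z + 2). Shared: x=12 y=4 z=6. PCs: A@4 B@3 C@4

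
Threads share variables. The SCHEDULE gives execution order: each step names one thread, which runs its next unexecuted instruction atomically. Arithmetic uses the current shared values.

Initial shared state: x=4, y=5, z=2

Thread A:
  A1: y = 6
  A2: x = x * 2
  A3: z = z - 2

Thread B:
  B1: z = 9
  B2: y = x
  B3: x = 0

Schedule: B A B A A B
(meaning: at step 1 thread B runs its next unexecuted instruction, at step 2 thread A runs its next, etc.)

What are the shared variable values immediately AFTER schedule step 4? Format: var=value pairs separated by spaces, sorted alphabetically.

Step 1: thread B executes B1 (z = 9). Shared: x=4 y=5 z=9. PCs: A@0 B@1
Step 2: thread A executes A1 (y = 6). Shared: x=4 y=6 z=9. PCs: A@1 B@1
Step 3: thread B executes B2 (y = x). Shared: x=4 y=4 z=9. PCs: A@1 B@2
Step 4: thread A executes A2 (x = x * 2). Shared: x=8 y=4 z=9. PCs: A@2 B@2

Answer: x=8 y=4 z=9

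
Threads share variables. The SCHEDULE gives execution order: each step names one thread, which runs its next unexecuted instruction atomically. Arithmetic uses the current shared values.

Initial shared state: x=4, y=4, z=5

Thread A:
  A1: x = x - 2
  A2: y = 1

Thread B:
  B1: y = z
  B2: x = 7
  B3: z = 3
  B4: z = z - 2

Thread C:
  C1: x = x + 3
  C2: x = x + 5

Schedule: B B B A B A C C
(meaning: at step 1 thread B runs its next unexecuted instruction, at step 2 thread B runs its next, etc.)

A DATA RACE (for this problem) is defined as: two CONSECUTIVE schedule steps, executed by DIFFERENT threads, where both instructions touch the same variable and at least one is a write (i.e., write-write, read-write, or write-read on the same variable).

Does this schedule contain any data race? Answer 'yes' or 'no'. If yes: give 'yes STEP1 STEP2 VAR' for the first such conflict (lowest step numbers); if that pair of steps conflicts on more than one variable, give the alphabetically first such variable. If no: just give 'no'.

Answer: no

Derivation:
Steps 1,2: same thread (B). No race.
Steps 2,3: same thread (B). No race.
Steps 3,4: B(r=-,w=z) vs A(r=x,w=x). No conflict.
Steps 4,5: A(r=x,w=x) vs B(r=z,w=z). No conflict.
Steps 5,6: B(r=z,w=z) vs A(r=-,w=y). No conflict.
Steps 6,7: A(r=-,w=y) vs C(r=x,w=x). No conflict.
Steps 7,8: same thread (C). No race.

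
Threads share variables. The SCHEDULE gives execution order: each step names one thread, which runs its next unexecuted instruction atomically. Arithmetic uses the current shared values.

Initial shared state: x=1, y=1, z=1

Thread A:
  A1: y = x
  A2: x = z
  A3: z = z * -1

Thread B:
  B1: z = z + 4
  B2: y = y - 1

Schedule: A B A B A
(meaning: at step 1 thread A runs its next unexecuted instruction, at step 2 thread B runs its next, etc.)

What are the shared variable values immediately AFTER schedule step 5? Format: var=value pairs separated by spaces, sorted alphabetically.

Step 1: thread A executes A1 (y = x). Shared: x=1 y=1 z=1. PCs: A@1 B@0
Step 2: thread B executes B1 (z = z + 4). Shared: x=1 y=1 z=5. PCs: A@1 B@1
Step 3: thread A executes A2 (x = z). Shared: x=5 y=1 z=5. PCs: A@2 B@1
Step 4: thread B executes B2 (y = y - 1). Shared: x=5 y=0 z=5. PCs: A@2 B@2
Step 5: thread A executes A3 (z = z * -1). Shared: x=5 y=0 z=-5. PCs: A@3 B@2

Answer: x=5 y=0 z=-5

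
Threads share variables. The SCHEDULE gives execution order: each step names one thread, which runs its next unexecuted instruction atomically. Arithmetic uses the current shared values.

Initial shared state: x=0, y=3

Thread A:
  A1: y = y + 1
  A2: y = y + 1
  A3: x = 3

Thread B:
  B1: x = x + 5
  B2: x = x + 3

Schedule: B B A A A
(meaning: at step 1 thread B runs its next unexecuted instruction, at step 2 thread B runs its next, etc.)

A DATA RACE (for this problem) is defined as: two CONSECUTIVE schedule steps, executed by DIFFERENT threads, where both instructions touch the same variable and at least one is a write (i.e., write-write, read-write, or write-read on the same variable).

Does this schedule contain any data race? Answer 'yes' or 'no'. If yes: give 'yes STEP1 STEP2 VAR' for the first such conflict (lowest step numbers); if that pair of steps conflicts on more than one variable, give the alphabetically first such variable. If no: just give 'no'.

Answer: no

Derivation:
Steps 1,2: same thread (B). No race.
Steps 2,3: B(r=x,w=x) vs A(r=y,w=y). No conflict.
Steps 3,4: same thread (A). No race.
Steps 4,5: same thread (A). No race.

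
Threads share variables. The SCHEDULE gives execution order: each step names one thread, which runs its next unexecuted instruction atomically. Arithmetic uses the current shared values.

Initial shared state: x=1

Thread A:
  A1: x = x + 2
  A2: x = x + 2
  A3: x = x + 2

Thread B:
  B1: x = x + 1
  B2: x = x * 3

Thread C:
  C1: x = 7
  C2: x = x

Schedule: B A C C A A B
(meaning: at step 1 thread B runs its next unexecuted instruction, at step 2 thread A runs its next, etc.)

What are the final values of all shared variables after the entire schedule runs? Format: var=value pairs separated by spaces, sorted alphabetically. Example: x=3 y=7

Step 1: thread B executes B1 (x = x + 1). Shared: x=2. PCs: A@0 B@1 C@0
Step 2: thread A executes A1 (x = x + 2). Shared: x=4. PCs: A@1 B@1 C@0
Step 3: thread C executes C1 (x = 7). Shared: x=7. PCs: A@1 B@1 C@1
Step 4: thread C executes C2 (x = x). Shared: x=7. PCs: A@1 B@1 C@2
Step 5: thread A executes A2 (x = x + 2). Shared: x=9. PCs: A@2 B@1 C@2
Step 6: thread A executes A3 (x = x + 2). Shared: x=11. PCs: A@3 B@1 C@2
Step 7: thread B executes B2 (x = x * 3). Shared: x=33. PCs: A@3 B@2 C@2

Answer: x=33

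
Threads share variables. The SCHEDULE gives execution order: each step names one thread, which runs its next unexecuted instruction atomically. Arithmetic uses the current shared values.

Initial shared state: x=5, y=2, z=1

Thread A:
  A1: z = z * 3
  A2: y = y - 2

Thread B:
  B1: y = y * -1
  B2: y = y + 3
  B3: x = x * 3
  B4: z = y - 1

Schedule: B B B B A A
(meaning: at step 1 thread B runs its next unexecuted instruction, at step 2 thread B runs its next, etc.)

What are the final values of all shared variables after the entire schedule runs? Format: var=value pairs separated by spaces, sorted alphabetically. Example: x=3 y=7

Answer: x=15 y=-1 z=0

Derivation:
Step 1: thread B executes B1 (y = y * -1). Shared: x=5 y=-2 z=1. PCs: A@0 B@1
Step 2: thread B executes B2 (y = y + 3). Shared: x=5 y=1 z=1. PCs: A@0 B@2
Step 3: thread B executes B3 (x = x * 3). Shared: x=15 y=1 z=1. PCs: A@0 B@3
Step 4: thread B executes B4 (z = y - 1). Shared: x=15 y=1 z=0. PCs: A@0 B@4
Step 5: thread A executes A1 (z = z * 3). Shared: x=15 y=1 z=0. PCs: A@1 B@4
Step 6: thread A executes A2 (y = y - 2). Shared: x=15 y=-1 z=0. PCs: A@2 B@4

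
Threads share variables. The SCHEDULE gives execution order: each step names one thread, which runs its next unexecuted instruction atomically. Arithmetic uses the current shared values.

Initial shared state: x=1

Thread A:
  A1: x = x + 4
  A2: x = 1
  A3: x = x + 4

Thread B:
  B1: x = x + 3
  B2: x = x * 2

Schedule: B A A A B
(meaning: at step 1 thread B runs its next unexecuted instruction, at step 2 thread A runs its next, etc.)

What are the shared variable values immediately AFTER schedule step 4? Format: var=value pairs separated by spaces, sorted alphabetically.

Step 1: thread B executes B1 (x = x + 3). Shared: x=4. PCs: A@0 B@1
Step 2: thread A executes A1 (x = x + 4). Shared: x=8. PCs: A@1 B@1
Step 3: thread A executes A2 (x = 1). Shared: x=1. PCs: A@2 B@1
Step 4: thread A executes A3 (x = x + 4). Shared: x=5. PCs: A@3 B@1

Answer: x=5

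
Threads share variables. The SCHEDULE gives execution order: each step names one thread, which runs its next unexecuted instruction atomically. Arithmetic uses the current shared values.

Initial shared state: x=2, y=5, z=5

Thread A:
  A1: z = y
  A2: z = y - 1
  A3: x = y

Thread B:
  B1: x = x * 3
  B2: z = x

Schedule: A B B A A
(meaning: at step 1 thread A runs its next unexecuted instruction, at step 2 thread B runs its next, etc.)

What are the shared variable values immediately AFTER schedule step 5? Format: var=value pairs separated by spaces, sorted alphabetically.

Answer: x=5 y=5 z=4

Derivation:
Step 1: thread A executes A1 (z = y). Shared: x=2 y=5 z=5. PCs: A@1 B@0
Step 2: thread B executes B1 (x = x * 3). Shared: x=6 y=5 z=5. PCs: A@1 B@1
Step 3: thread B executes B2 (z = x). Shared: x=6 y=5 z=6. PCs: A@1 B@2
Step 4: thread A executes A2 (z = y - 1). Shared: x=6 y=5 z=4. PCs: A@2 B@2
Step 5: thread A executes A3 (x = y). Shared: x=5 y=5 z=4. PCs: A@3 B@2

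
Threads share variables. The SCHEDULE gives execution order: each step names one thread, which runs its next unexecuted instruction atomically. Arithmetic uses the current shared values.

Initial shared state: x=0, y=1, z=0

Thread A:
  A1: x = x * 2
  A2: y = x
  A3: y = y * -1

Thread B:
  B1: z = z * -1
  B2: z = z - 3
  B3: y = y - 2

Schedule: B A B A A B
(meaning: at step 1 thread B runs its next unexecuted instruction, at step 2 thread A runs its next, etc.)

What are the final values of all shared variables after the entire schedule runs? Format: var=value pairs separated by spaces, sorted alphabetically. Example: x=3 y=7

Answer: x=0 y=-2 z=-3

Derivation:
Step 1: thread B executes B1 (z = z * -1). Shared: x=0 y=1 z=0. PCs: A@0 B@1
Step 2: thread A executes A1 (x = x * 2). Shared: x=0 y=1 z=0. PCs: A@1 B@1
Step 3: thread B executes B2 (z = z - 3). Shared: x=0 y=1 z=-3. PCs: A@1 B@2
Step 4: thread A executes A2 (y = x). Shared: x=0 y=0 z=-3. PCs: A@2 B@2
Step 5: thread A executes A3 (y = y * -1). Shared: x=0 y=0 z=-3. PCs: A@3 B@2
Step 6: thread B executes B3 (y = y - 2). Shared: x=0 y=-2 z=-3. PCs: A@3 B@3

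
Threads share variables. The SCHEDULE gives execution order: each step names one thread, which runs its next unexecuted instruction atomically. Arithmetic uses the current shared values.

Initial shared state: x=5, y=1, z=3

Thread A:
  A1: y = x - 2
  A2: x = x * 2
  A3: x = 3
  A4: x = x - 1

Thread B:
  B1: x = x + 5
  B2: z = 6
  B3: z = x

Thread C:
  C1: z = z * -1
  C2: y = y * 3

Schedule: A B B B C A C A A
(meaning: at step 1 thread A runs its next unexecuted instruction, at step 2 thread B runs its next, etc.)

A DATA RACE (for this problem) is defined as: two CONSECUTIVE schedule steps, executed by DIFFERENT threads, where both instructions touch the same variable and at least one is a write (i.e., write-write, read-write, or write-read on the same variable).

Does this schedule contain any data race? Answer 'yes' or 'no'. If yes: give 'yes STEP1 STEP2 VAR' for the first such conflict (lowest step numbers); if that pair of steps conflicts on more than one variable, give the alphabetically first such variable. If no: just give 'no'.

Steps 1,2: A(y = x - 2) vs B(x = x + 5). RACE on x (R-W).
Steps 2,3: same thread (B). No race.
Steps 3,4: same thread (B). No race.
Steps 4,5: B(z = x) vs C(z = z * -1). RACE on z (W-W).
Steps 5,6: C(r=z,w=z) vs A(r=x,w=x). No conflict.
Steps 6,7: A(r=x,w=x) vs C(r=y,w=y). No conflict.
Steps 7,8: C(r=y,w=y) vs A(r=-,w=x). No conflict.
Steps 8,9: same thread (A). No race.
First conflict at steps 1,2.

Answer: yes 1 2 x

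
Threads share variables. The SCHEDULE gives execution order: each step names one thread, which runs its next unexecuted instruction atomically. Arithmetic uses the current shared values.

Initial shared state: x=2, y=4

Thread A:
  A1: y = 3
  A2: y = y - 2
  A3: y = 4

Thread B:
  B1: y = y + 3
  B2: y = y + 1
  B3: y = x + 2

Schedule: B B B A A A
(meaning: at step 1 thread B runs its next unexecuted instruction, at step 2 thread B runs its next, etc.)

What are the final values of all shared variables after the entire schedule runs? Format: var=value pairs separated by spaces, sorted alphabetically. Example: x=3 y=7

Step 1: thread B executes B1 (y = y + 3). Shared: x=2 y=7. PCs: A@0 B@1
Step 2: thread B executes B2 (y = y + 1). Shared: x=2 y=8. PCs: A@0 B@2
Step 3: thread B executes B3 (y = x + 2). Shared: x=2 y=4. PCs: A@0 B@3
Step 4: thread A executes A1 (y = 3). Shared: x=2 y=3. PCs: A@1 B@3
Step 5: thread A executes A2 (y = y - 2). Shared: x=2 y=1. PCs: A@2 B@3
Step 6: thread A executes A3 (y = 4). Shared: x=2 y=4. PCs: A@3 B@3

Answer: x=2 y=4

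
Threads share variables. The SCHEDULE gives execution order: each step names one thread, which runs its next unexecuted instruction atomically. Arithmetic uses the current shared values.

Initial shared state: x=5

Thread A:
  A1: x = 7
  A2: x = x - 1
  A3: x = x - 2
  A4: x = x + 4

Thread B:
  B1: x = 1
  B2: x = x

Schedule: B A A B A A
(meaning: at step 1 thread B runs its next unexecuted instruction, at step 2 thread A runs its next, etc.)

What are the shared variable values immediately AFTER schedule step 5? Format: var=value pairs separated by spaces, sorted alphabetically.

Step 1: thread B executes B1 (x = 1). Shared: x=1. PCs: A@0 B@1
Step 2: thread A executes A1 (x = 7). Shared: x=7. PCs: A@1 B@1
Step 3: thread A executes A2 (x = x - 1). Shared: x=6. PCs: A@2 B@1
Step 4: thread B executes B2 (x = x). Shared: x=6. PCs: A@2 B@2
Step 5: thread A executes A3 (x = x - 2). Shared: x=4. PCs: A@3 B@2

Answer: x=4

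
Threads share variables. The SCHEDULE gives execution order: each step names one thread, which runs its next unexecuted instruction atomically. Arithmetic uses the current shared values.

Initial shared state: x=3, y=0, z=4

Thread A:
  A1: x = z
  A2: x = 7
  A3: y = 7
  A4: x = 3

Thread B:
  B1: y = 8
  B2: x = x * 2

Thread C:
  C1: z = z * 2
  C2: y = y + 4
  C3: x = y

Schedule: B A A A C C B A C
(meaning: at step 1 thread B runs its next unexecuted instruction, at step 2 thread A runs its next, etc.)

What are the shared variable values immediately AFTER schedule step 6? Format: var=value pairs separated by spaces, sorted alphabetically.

Answer: x=7 y=11 z=8

Derivation:
Step 1: thread B executes B1 (y = 8). Shared: x=3 y=8 z=4. PCs: A@0 B@1 C@0
Step 2: thread A executes A1 (x = z). Shared: x=4 y=8 z=4. PCs: A@1 B@1 C@0
Step 3: thread A executes A2 (x = 7). Shared: x=7 y=8 z=4. PCs: A@2 B@1 C@0
Step 4: thread A executes A3 (y = 7). Shared: x=7 y=7 z=4. PCs: A@3 B@1 C@0
Step 5: thread C executes C1 (z = z * 2). Shared: x=7 y=7 z=8. PCs: A@3 B@1 C@1
Step 6: thread C executes C2 (y = y + 4). Shared: x=7 y=11 z=8. PCs: A@3 B@1 C@2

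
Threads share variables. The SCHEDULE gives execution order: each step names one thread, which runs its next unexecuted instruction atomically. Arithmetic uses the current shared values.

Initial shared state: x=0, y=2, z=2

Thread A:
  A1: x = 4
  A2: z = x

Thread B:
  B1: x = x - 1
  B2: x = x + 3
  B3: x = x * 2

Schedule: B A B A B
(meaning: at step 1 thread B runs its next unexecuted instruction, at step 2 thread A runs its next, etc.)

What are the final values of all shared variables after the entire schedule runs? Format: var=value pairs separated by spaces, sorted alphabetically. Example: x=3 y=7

Step 1: thread B executes B1 (x = x - 1). Shared: x=-1 y=2 z=2. PCs: A@0 B@1
Step 2: thread A executes A1 (x = 4). Shared: x=4 y=2 z=2. PCs: A@1 B@1
Step 3: thread B executes B2 (x = x + 3). Shared: x=7 y=2 z=2. PCs: A@1 B@2
Step 4: thread A executes A2 (z = x). Shared: x=7 y=2 z=7. PCs: A@2 B@2
Step 5: thread B executes B3 (x = x * 2). Shared: x=14 y=2 z=7. PCs: A@2 B@3

Answer: x=14 y=2 z=7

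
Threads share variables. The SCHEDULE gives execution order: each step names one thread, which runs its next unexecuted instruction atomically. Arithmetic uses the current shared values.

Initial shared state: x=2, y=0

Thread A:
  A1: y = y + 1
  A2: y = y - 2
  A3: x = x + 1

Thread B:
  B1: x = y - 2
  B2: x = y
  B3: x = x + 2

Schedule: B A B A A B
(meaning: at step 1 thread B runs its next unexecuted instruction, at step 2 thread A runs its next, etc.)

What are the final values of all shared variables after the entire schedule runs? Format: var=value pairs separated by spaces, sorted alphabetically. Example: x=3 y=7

Step 1: thread B executes B1 (x = y - 2). Shared: x=-2 y=0. PCs: A@0 B@1
Step 2: thread A executes A1 (y = y + 1). Shared: x=-2 y=1. PCs: A@1 B@1
Step 3: thread B executes B2 (x = y). Shared: x=1 y=1. PCs: A@1 B@2
Step 4: thread A executes A2 (y = y - 2). Shared: x=1 y=-1. PCs: A@2 B@2
Step 5: thread A executes A3 (x = x + 1). Shared: x=2 y=-1. PCs: A@3 B@2
Step 6: thread B executes B3 (x = x + 2). Shared: x=4 y=-1. PCs: A@3 B@3

Answer: x=4 y=-1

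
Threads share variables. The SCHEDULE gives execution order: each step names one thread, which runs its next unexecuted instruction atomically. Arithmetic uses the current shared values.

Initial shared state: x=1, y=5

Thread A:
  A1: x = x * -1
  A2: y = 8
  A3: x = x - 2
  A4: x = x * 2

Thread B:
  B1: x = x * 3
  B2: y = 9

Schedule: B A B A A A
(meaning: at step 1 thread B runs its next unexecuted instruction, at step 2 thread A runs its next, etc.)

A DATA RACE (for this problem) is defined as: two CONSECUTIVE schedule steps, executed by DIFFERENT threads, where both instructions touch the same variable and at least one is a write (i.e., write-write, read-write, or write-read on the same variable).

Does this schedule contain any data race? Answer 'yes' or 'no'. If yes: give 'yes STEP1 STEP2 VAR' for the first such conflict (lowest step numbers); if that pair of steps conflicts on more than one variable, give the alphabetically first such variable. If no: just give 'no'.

Answer: yes 1 2 x

Derivation:
Steps 1,2: B(x = x * 3) vs A(x = x * -1). RACE on x (W-W).
Steps 2,3: A(r=x,w=x) vs B(r=-,w=y). No conflict.
Steps 3,4: B(y = 9) vs A(y = 8). RACE on y (W-W).
Steps 4,5: same thread (A). No race.
Steps 5,6: same thread (A). No race.
First conflict at steps 1,2.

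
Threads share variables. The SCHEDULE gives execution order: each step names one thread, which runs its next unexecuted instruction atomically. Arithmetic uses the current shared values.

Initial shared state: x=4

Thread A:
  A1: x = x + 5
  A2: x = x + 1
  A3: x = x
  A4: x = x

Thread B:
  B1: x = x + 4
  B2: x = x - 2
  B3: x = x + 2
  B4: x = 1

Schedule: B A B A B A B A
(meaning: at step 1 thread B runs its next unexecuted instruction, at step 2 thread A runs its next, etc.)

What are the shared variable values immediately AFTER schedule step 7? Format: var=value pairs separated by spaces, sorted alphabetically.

Step 1: thread B executes B1 (x = x + 4). Shared: x=8. PCs: A@0 B@1
Step 2: thread A executes A1 (x = x + 5). Shared: x=13. PCs: A@1 B@1
Step 3: thread B executes B2 (x = x - 2). Shared: x=11. PCs: A@1 B@2
Step 4: thread A executes A2 (x = x + 1). Shared: x=12. PCs: A@2 B@2
Step 5: thread B executes B3 (x = x + 2). Shared: x=14. PCs: A@2 B@3
Step 6: thread A executes A3 (x = x). Shared: x=14. PCs: A@3 B@3
Step 7: thread B executes B4 (x = 1). Shared: x=1. PCs: A@3 B@4

Answer: x=1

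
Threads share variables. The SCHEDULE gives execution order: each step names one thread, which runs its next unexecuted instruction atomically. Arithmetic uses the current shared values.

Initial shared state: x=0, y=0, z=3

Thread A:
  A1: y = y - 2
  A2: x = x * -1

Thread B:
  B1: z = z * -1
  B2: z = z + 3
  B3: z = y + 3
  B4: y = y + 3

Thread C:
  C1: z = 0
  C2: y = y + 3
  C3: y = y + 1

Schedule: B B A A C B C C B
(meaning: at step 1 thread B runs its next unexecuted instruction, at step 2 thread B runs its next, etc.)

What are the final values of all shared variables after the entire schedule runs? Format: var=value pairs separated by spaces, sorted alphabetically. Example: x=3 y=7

Answer: x=0 y=5 z=1

Derivation:
Step 1: thread B executes B1 (z = z * -1). Shared: x=0 y=0 z=-3. PCs: A@0 B@1 C@0
Step 2: thread B executes B2 (z = z + 3). Shared: x=0 y=0 z=0. PCs: A@0 B@2 C@0
Step 3: thread A executes A1 (y = y - 2). Shared: x=0 y=-2 z=0. PCs: A@1 B@2 C@0
Step 4: thread A executes A2 (x = x * -1). Shared: x=0 y=-2 z=0. PCs: A@2 B@2 C@0
Step 5: thread C executes C1 (z = 0). Shared: x=0 y=-2 z=0. PCs: A@2 B@2 C@1
Step 6: thread B executes B3 (z = y + 3). Shared: x=0 y=-2 z=1. PCs: A@2 B@3 C@1
Step 7: thread C executes C2 (y = y + 3). Shared: x=0 y=1 z=1. PCs: A@2 B@3 C@2
Step 8: thread C executes C3 (y = y + 1). Shared: x=0 y=2 z=1. PCs: A@2 B@3 C@3
Step 9: thread B executes B4 (y = y + 3). Shared: x=0 y=5 z=1. PCs: A@2 B@4 C@3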